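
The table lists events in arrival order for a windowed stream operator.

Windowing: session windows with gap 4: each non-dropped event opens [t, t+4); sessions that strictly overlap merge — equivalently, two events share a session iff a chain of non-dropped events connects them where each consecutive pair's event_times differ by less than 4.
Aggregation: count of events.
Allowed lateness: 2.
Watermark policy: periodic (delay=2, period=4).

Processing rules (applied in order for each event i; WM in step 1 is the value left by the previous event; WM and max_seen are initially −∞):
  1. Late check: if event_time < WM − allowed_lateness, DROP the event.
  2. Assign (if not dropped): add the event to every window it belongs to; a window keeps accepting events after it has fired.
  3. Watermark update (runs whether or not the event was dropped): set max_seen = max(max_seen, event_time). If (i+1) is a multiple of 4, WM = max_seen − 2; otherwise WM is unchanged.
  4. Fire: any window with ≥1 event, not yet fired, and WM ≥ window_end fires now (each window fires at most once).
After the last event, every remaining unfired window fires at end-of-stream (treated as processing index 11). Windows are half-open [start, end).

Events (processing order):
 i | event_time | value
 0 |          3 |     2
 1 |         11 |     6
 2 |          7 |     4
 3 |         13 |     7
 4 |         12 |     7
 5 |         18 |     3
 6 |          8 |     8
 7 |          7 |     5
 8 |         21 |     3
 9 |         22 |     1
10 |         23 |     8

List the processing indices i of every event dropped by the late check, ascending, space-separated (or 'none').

i=0 t=3 v=2: → [3,7); WM=−∞
i=1 t=11 v=6: → [11,15); WM=−∞
i=2 t=7 v=4: → [7,11); WM=−∞
i=3 t=13 v=7: → [11,17); WM=11
i=4 t=12 v=7: → [11,17); WM=11
i=5 t=18 v=3: → [18,22); WM=11
i=6 t=8 v=8: DROP (t<11-2); WM=11
i=7 t=7 v=5: DROP (t<11-2); WM=16
i=8 t=21 v=3: → [18,25); WM=16
i=9 t=22 v=1: → [18,26); WM=16
i=10 t=23 v=8: → [18,27); WM=16

6 7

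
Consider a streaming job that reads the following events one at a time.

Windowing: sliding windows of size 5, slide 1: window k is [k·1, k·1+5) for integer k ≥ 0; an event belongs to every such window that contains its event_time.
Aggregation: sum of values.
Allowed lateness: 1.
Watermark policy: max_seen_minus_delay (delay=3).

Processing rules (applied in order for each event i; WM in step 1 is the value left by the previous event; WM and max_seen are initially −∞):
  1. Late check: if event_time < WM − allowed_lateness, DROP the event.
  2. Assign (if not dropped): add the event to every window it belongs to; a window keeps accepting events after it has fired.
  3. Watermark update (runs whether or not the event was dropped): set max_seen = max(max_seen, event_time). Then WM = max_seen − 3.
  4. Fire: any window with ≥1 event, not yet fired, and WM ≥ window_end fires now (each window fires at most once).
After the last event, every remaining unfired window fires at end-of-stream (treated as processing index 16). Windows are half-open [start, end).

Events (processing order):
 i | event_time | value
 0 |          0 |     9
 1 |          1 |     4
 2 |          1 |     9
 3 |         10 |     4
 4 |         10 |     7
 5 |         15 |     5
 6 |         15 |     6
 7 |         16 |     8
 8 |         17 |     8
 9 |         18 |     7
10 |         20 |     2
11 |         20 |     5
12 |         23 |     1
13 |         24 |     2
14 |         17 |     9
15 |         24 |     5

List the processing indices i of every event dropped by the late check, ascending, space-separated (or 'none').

i=0 t=0 v=9: → [0,5); WM=-3
i=1 t=1 v=4: → [1,6),[0,5); WM=-2
i=2 t=1 v=9: → [1,6),[0,5); WM=-2
i=3 t=10 v=4: → [10,15),[9,14),[8,13),[7,12),[6,11); WM=7; [0,5) fires=22 [1,6) fires=13
i=4 t=10 v=7: → [10,15),[9,14),[8,13),[7,12),[6,11); WM=7
i=5 t=15 v=5: → [15,20),[14,19),[13,18),[12,17),[11,16); WM=12; [6,11) fires=11 [7,12) fires=11
i=6 t=15 v=6: → [15,20),[14,19),[13,18),[12,17),[11,16); WM=12
i=7 t=16 v=8: → [16,21),[15,20),[14,19),[13,18),[12,17); WM=13; [8,13) fires=11
i=8 t=17 v=8: → [17,22),[16,21),[15,20),[14,19),[13,18); WM=14; [9,14) fires=11
i=9 t=18 v=7: → [18,23),[17,22),[16,21),[15,20),[14,19); WM=15; [10,15) fires=11
i=10 t=20 v=2: → [20,25),[19,24),[18,23),[17,22),[16,21); WM=17; [11,16) fires=11 [12,17) fires=19
i=11 t=20 v=5: → [20,25),[19,24),[18,23),[17,22),[16,21); WM=17
i=12 t=23 v=1: → [23,28),[22,27),[21,26),[20,25),[19,24); WM=20; [13,18) fires=27 [14,19) fires=34 [15,20) fires=34
i=13 t=24 v=2: → [24,29),[23,28),[22,27),[21,26),[20,25); WM=21; [16,21) fires=30
i=14 t=17 v=9: DROP (t<21-1); WM=21
i=15 t=24 v=5: → [24,29),[23,28),[22,27),[21,26),[20,25); WM=21

14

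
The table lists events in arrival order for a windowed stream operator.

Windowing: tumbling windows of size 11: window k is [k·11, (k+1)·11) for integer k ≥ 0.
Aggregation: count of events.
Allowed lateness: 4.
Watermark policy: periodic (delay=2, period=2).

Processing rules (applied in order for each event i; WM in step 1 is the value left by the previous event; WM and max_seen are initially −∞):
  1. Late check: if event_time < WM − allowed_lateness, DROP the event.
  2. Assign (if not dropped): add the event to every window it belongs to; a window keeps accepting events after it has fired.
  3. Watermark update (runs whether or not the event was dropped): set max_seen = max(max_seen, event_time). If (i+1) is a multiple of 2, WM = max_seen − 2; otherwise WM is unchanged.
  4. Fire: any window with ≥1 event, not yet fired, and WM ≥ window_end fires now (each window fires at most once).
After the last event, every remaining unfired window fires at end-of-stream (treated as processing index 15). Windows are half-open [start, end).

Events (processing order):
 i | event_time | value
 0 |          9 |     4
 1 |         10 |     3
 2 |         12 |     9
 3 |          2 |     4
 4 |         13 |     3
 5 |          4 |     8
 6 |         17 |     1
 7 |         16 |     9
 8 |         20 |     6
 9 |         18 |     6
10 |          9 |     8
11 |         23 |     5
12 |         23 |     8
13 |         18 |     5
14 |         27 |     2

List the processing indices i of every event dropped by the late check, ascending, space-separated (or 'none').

i=0 t=9 v=4: → [0,11); WM=−∞
i=1 t=10 v=3: → [0,11); WM=8
i=2 t=12 v=9: → [11,22); WM=8
i=3 t=2 v=4: DROP (t<8-4); WM=10
i=4 t=13 v=3: → [11,22); WM=10
i=5 t=4 v=8: DROP (t<10-4); WM=11; [0,11) fires=2
i=6 t=17 v=1: → [11,22); WM=11
i=7 t=16 v=9: → [11,22); WM=15
i=8 t=20 v=6: → [11,22); WM=15
i=9 t=18 v=6: → [11,22); WM=18
i=10 t=9 v=8: DROP (t<18-4); WM=18
i=11 t=23 v=5: → [22,33); WM=21
i=12 t=23 v=8: → [22,33); WM=21
i=13 t=18 v=5: → [11,22); WM=21
i=14 t=27 v=2: → [22,33); WM=21

3 5 10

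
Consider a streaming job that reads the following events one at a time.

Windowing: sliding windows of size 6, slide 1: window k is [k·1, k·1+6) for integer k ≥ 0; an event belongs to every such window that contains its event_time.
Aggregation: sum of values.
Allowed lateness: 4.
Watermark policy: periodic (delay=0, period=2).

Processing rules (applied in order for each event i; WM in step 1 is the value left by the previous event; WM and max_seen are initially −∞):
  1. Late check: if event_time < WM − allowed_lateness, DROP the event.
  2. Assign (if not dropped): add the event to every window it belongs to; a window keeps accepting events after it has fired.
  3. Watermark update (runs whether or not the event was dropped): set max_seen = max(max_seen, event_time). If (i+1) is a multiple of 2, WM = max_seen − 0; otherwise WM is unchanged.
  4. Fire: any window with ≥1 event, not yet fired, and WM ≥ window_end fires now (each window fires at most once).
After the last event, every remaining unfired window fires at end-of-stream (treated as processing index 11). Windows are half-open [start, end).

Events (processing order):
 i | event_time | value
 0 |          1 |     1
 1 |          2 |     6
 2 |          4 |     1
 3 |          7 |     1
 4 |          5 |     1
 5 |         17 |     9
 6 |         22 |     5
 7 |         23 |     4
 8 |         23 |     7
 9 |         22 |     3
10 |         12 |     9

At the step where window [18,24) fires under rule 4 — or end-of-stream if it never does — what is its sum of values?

19

i=0 t=1 v=1: → [1,7),[0,6); WM=−∞
i=1 t=2 v=6: → [2,8),[1,7),[0,6); WM=2
i=2 t=4 v=1: → [4,10),[3,9),[2,8),[1,7),[0,6); WM=2
i=3 t=7 v=1: → [7,13),[6,12),[5,11),[4,10),[3,9),[2,8); WM=7; [0,6) fires=8 [1,7) fires=8
i=4 t=5 v=1: → [5,11),[4,10),[3,9),[2,8),[1,7),[0,6); WM=7
i=5 t=17 v=9: → [17,23),[16,22),[15,21),[14,20),[13,19),[12,18); WM=17; [2,8) fires=9 [3,9) fires=3 [4,10) fires=3 [5,11) fires=2 [6,12) fires=1 [7,13) fires=1
i=6 t=22 v=5: → [22,28),[21,27),[20,26),[19,25),[18,24),[17,23); WM=17
i=7 t=23 v=4: → [23,29),[22,28),[21,27),[20,26),[19,25),[18,24); WM=23; [12,18) fires=9 [13,19) fires=9 [14,20) fires=9 [15,21) fires=9 [16,22) fires=9 [17,23) fires=14
i=8 t=23 v=7: → [23,29),[22,28),[21,27),[20,26),[19,25),[18,24); WM=23
i=9 t=22 v=3: → [22,28),[21,27),[20,26),[19,25),[18,24),[17,23); WM=23
i=10 t=12 v=9: DROP (t<23-4); WM=23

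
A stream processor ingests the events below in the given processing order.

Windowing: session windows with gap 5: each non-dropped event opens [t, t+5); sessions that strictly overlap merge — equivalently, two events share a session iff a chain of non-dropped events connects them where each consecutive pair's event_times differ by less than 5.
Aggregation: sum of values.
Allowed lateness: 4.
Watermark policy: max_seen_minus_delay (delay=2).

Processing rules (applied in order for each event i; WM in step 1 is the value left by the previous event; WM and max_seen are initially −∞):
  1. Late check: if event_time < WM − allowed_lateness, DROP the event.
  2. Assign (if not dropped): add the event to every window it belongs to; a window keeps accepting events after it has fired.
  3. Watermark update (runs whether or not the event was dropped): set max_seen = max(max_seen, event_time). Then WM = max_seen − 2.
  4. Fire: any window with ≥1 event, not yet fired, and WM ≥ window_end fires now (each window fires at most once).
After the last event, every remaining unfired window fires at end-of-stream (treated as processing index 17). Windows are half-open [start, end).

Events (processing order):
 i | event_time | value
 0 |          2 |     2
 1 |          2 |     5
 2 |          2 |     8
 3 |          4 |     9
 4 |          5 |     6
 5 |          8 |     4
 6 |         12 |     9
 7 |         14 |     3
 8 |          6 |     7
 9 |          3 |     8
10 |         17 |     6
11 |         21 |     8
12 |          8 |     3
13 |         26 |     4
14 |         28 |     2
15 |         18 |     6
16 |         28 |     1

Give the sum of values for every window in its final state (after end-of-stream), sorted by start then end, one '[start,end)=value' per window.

[2,26)=60 [26,33)=7

i=0 t=2 v=2: → [2,7); WM=0
i=1 t=2 v=5: → [2,7); WM=0
i=2 t=2 v=8: → [2,7); WM=0
i=3 t=4 v=9: → [2,9); WM=2
i=4 t=5 v=6: → [2,10); WM=3
i=5 t=8 v=4: → [2,13); WM=6
i=6 t=12 v=9: → [2,17); WM=10
i=7 t=14 v=3: → [2,19); WM=12
i=8 t=6 v=7: DROP (t<12-4); WM=12
i=9 t=3 v=8: DROP (t<12-4); WM=12
i=10 t=17 v=6: → [2,22); WM=15
i=11 t=21 v=8: → [2,26); WM=19
i=12 t=8 v=3: DROP (t<19-4); WM=19
i=13 t=26 v=4: → [26,31); WM=24
i=14 t=28 v=2: → [26,33); WM=26
i=15 t=18 v=6: DROP (t<26-4); WM=26
i=16 t=28 v=1: → [26,33); WM=26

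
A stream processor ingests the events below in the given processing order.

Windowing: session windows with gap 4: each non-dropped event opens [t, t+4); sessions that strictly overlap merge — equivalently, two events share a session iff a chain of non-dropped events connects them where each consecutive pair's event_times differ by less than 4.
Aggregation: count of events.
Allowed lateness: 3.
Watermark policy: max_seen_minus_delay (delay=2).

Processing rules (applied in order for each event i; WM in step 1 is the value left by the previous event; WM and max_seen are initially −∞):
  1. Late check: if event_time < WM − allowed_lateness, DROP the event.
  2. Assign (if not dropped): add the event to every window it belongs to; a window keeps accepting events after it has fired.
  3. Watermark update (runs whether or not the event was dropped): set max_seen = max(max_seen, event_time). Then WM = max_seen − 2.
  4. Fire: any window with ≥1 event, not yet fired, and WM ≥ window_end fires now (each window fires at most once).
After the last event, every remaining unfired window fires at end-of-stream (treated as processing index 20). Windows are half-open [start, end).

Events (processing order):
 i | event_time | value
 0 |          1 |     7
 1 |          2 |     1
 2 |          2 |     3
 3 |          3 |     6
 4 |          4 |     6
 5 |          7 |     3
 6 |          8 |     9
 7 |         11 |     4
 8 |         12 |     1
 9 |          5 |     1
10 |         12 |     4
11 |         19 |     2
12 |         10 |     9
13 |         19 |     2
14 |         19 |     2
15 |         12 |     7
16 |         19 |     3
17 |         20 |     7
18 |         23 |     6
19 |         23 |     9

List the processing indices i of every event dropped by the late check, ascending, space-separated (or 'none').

9 12 15

i=0 t=1 v=7: → [1,5); WM=-1
i=1 t=2 v=1: → [1,6); WM=0
i=2 t=2 v=3: → [1,6); WM=0
i=3 t=3 v=6: → [1,7); WM=1
i=4 t=4 v=6: → [1,8); WM=2
i=5 t=7 v=3: → [1,11); WM=5
i=6 t=8 v=9: → [1,12); WM=6
i=7 t=11 v=4: → [1,15); WM=9
i=8 t=12 v=1: → [1,16); WM=10
i=9 t=5 v=1: DROP (t<10-3); WM=10
i=10 t=12 v=4: → [1,16); WM=10
i=11 t=19 v=2: → [19,23); WM=17
i=12 t=10 v=9: DROP (t<17-3); WM=17
i=13 t=19 v=2: → [19,23); WM=17
i=14 t=19 v=2: → [19,23); WM=17
i=15 t=12 v=7: DROP (t<17-3); WM=17
i=16 t=19 v=3: → [19,23); WM=17
i=17 t=20 v=7: → [19,24); WM=18
i=18 t=23 v=6: → [19,27); WM=21
i=19 t=23 v=9: → [19,27); WM=21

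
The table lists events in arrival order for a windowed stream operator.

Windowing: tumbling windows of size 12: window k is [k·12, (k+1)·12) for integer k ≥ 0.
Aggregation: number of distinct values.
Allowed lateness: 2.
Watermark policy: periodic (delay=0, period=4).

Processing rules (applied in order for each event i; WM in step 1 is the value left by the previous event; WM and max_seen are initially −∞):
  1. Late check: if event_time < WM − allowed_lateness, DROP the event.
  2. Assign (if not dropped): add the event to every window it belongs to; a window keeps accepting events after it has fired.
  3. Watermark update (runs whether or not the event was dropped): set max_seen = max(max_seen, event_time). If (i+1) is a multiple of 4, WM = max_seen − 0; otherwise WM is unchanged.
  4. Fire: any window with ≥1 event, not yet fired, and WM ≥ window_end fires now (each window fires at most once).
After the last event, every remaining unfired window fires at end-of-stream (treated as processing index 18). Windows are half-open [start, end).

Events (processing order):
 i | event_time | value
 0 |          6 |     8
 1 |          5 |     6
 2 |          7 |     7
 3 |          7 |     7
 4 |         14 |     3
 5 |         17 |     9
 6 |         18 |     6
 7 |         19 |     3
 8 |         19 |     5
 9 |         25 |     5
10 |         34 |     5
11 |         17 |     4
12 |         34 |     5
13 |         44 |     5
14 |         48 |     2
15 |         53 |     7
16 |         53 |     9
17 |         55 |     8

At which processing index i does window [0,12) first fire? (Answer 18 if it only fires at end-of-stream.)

i=0 t=6 v=8: → [0,12); WM=−∞
i=1 t=5 v=6: → [0,12); WM=−∞
i=2 t=7 v=7: → [0,12); WM=−∞
i=3 t=7 v=7: → [0,12); WM=7
i=4 t=14 v=3: → [12,24); WM=7
i=5 t=17 v=9: → [12,24); WM=7
i=6 t=18 v=6: → [12,24); WM=7
i=7 t=19 v=3: → [12,24); WM=19; [0,12) fires=3
i=8 t=19 v=5: → [12,24); WM=19
i=9 t=25 v=5: → [24,36); WM=19
i=10 t=34 v=5: → [24,36); WM=19
i=11 t=17 v=4: → [12,24); WM=34; [12,24) fires=5
i=12 t=34 v=5: → [24,36); WM=34
i=13 t=44 v=5: → [36,48); WM=34
i=14 t=48 v=2: → [48,60); WM=34
i=15 t=53 v=7: → [48,60); WM=53; [24,36) fires=1 [36,48) fires=1
i=16 t=53 v=9: → [48,60); WM=53
i=17 t=55 v=8: → [48,60); WM=53

7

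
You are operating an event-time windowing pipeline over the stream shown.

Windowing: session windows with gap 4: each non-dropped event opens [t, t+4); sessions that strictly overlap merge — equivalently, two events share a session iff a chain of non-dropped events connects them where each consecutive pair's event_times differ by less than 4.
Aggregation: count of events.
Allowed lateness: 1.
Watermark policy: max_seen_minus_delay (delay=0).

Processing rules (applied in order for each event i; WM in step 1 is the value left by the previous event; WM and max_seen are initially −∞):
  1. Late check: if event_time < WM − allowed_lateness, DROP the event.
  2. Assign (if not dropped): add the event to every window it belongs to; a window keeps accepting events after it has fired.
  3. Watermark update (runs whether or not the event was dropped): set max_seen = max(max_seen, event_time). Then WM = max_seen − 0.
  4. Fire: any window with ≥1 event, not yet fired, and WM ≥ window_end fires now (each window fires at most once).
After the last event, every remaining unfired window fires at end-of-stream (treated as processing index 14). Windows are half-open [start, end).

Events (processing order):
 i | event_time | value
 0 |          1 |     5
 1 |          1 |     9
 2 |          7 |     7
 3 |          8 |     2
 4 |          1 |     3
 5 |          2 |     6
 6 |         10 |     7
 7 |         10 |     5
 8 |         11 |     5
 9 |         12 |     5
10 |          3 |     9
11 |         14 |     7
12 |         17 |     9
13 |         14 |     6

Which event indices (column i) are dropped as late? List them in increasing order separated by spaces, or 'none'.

4 5 10 13

i=0 t=1 v=5: → [1,5); WM=1
i=1 t=1 v=9: → [1,5); WM=1
i=2 t=7 v=7: → [7,11); WM=7
i=3 t=8 v=2: → [7,12); WM=8
i=4 t=1 v=3: DROP (t<8-1); WM=8
i=5 t=2 v=6: DROP (t<8-1); WM=8
i=6 t=10 v=7: → [7,14); WM=10
i=7 t=10 v=5: → [7,14); WM=10
i=8 t=11 v=5: → [7,15); WM=11
i=9 t=12 v=5: → [7,16); WM=12
i=10 t=3 v=9: DROP (t<12-1); WM=12
i=11 t=14 v=7: → [7,18); WM=14
i=12 t=17 v=9: → [7,21); WM=17
i=13 t=14 v=6: DROP (t<17-1); WM=17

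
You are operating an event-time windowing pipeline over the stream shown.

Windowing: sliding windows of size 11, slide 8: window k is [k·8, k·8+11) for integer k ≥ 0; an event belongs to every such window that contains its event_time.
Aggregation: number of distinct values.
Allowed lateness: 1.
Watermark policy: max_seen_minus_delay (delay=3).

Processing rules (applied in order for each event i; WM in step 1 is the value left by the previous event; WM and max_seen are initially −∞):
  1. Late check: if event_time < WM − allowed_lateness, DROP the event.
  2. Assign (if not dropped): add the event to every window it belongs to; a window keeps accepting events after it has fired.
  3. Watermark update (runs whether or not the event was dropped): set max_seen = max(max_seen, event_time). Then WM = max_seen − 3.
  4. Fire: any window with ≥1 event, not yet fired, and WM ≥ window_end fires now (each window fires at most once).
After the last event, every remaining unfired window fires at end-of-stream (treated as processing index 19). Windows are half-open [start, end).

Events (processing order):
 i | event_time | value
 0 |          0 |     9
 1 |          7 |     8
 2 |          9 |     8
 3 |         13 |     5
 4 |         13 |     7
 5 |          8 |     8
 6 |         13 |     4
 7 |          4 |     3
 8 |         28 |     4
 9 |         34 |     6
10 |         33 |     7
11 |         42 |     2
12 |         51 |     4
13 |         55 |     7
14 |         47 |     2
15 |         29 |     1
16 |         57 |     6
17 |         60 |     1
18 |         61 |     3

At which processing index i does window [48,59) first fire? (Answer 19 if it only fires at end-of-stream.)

i=0 t=0 v=9: → [0,11); WM=-3
i=1 t=7 v=8: → [0,11); WM=4
i=2 t=9 v=8: → [8,19),[0,11); WM=6
i=3 t=13 v=5: → [8,19); WM=10
i=4 t=13 v=7: → [8,19); WM=10
i=5 t=8 v=8: DROP (t<10-1); WM=10
i=6 t=13 v=4: → [8,19); WM=10
i=7 t=4 v=3: DROP (t<10-1); WM=10
i=8 t=28 v=4: → [24,35); WM=25; [0,11) fires=2 [8,19) fires=4
i=9 t=34 v=6: → [32,43),[24,35); WM=31
i=10 t=33 v=7: → [32,43),[24,35); WM=31
i=11 t=42 v=2: → [40,51),[32,43); WM=39; [24,35) fires=3
i=12 t=51 v=4: → [48,59); WM=48; [32,43) fires=3
i=13 t=55 v=7: → [48,59); WM=52; [40,51) fires=1
i=14 t=47 v=2: DROP (t<52-1); WM=52
i=15 t=29 v=1: DROP (t<52-1); WM=52
i=16 t=57 v=6: → [56,67),[48,59); WM=54
i=17 t=60 v=1: → [56,67); WM=57
i=18 t=61 v=3: → [56,67); WM=58

19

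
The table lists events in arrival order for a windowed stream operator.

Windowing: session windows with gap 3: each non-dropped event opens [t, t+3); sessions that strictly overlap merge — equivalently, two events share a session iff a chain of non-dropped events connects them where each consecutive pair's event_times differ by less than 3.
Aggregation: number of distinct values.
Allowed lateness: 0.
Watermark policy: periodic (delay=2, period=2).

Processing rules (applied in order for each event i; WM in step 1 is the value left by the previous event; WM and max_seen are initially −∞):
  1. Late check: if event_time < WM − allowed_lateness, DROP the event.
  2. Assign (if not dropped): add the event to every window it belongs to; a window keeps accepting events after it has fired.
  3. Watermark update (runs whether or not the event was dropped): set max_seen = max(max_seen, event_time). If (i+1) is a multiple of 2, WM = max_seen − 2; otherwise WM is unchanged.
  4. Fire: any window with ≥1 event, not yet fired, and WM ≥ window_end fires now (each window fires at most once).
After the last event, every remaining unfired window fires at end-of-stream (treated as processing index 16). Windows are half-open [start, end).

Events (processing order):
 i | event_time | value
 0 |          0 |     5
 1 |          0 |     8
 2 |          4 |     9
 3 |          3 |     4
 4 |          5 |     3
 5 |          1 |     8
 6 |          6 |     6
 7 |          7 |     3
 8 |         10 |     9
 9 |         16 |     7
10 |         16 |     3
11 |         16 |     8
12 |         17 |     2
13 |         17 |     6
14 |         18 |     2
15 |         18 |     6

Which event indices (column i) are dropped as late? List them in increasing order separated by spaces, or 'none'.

i=0 t=0 v=5: → [0,3); WM=−∞
i=1 t=0 v=8: → [0,3); WM=-2
i=2 t=4 v=9: → [4,7); WM=-2
i=3 t=3 v=4: → [3,7); WM=2
i=4 t=5 v=3: → [3,8); WM=2
i=5 t=1 v=8: DROP (t<2-0); WM=3
i=6 t=6 v=6: → [3,9); WM=3
i=7 t=7 v=3: → [3,10); WM=5
i=8 t=10 v=9: → [10,13); WM=5
i=9 t=16 v=7: → [16,19); WM=14
i=10 t=16 v=3: → [16,19); WM=14
i=11 t=16 v=8: → [16,19); WM=14
i=12 t=17 v=2: → [16,20); WM=14
i=13 t=17 v=6: → [16,20); WM=15
i=14 t=18 v=2: → [16,21); WM=15
i=15 t=18 v=6: → [16,21); WM=16

5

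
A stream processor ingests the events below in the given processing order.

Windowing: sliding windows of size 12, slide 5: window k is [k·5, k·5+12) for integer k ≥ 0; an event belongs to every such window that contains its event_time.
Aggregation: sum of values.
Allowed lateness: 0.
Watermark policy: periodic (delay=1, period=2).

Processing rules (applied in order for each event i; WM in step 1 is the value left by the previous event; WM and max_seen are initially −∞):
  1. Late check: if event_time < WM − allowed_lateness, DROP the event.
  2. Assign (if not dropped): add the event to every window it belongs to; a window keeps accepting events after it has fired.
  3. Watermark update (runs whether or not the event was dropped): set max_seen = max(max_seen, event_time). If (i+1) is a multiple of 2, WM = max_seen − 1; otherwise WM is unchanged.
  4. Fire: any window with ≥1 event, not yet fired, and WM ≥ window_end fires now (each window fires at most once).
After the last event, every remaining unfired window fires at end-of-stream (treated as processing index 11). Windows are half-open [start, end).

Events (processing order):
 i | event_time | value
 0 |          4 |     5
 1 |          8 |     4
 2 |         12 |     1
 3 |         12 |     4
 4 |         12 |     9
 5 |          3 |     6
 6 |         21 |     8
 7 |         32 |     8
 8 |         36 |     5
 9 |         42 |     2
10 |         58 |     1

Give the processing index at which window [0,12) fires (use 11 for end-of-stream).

i=0 t=4 v=5: → [0,12); WM=−∞
i=1 t=8 v=4: → [5,17),[0,12); WM=7
i=2 t=12 v=1: → [10,22),[5,17); WM=7
i=3 t=12 v=4: → [10,22),[5,17); WM=11
i=4 t=12 v=9: → [10,22),[5,17); WM=11
i=5 t=3 v=6: DROP (t<11-0); WM=11
i=6 t=21 v=8: → [20,32),[15,27),[10,22); WM=11
i=7 t=32 v=8: → [30,42),[25,37); WM=31; [0,12) fires=9 [5,17) fires=18 [10,22) fires=22 [15,27) fires=8
i=8 t=36 v=5: → [35,47),[30,42),[25,37); WM=31
i=9 t=42 v=2: → [40,52),[35,47); WM=41; [20,32) fires=8 [25,37) fires=13
i=10 t=58 v=1: → [55,67),[50,62); WM=41

7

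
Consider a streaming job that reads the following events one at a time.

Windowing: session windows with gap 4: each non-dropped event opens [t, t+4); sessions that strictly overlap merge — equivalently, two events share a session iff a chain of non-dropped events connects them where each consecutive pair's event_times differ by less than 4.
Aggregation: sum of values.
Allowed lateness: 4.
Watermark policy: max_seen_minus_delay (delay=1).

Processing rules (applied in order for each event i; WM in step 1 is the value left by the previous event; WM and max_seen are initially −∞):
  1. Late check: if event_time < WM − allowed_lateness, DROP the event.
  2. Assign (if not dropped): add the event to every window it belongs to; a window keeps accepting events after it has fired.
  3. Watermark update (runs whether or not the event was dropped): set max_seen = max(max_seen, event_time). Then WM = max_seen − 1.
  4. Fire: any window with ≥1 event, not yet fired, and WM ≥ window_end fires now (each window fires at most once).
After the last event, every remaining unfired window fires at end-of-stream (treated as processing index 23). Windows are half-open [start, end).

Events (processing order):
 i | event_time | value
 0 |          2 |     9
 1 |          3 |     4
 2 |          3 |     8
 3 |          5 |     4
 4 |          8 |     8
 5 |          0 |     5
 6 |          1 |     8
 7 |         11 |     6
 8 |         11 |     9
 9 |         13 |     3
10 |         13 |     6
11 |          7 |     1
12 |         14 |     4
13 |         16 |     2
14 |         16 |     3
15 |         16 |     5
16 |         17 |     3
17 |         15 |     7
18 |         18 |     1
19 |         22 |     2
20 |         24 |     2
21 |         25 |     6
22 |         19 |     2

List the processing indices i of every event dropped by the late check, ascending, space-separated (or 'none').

5 6 11 22

i=0 t=2 v=9: → [2,6); WM=1
i=1 t=3 v=4: → [2,7); WM=2
i=2 t=3 v=8: → [2,7); WM=2
i=3 t=5 v=4: → [2,9); WM=4
i=4 t=8 v=8: → [2,12); WM=7
i=5 t=0 v=5: DROP (t<7-4); WM=7
i=6 t=1 v=8: DROP (t<7-4); WM=7
i=7 t=11 v=6: → [2,15); WM=10
i=8 t=11 v=9: → [2,15); WM=10
i=9 t=13 v=3: → [2,17); WM=12
i=10 t=13 v=6: → [2,17); WM=12
i=11 t=7 v=1: DROP (t<12-4); WM=12
i=12 t=14 v=4: → [2,18); WM=13
i=13 t=16 v=2: → [2,20); WM=15
i=14 t=16 v=3: → [2,20); WM=15
i=15 t=16 v=5: → [2,20); WM=15
i=16 t=17 v=3: → [2,21); WM=16
i=17 t=15 v=7: → [2,21); WM=16
i=18 t=18 v=1: → [2,22); WM=17
i=19 t=22 v=2: → [22,26); WM=21
i=20 t=24 v=2: → [22,28); WM=23
i=21 t=25 v=6: → [22,29); WM=24
i=22 t=19 v=2: DROP (t<24-4); WM=24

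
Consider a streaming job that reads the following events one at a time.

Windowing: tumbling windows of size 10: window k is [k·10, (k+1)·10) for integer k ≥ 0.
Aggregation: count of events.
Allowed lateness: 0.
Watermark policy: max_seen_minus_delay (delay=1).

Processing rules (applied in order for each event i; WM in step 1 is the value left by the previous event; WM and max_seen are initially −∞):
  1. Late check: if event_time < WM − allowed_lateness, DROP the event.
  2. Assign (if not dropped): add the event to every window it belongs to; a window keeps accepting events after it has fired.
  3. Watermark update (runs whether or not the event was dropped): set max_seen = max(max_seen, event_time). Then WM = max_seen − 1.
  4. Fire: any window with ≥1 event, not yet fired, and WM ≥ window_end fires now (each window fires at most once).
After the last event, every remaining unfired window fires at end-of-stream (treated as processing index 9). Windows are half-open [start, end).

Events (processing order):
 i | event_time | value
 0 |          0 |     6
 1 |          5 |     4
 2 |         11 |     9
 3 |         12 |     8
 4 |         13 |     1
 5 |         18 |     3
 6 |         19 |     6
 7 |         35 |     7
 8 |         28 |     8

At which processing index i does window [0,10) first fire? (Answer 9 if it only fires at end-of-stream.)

2

i=0 t=0 v=6: → [0,10); WM=-1
i=1 t=5 v=4: → [0,10); WM=4
i=2 t=11 v=9: → [10,20); WM=10; [0,10) fires=2
i=3 t=12 v=8: → [10,20); WM=11
i=4 t=13 v=1: → [10,20); WM=12
i=5 t=18 v=3: → [10,20); WM=17
i=6 t=19 v=6: → [10,20); WM=18
i=7 t=35 v=7: → [30,40); WM=34; [10,20) fires=5
i=8 t=28 v=8: DROP (t<34-0); WM=34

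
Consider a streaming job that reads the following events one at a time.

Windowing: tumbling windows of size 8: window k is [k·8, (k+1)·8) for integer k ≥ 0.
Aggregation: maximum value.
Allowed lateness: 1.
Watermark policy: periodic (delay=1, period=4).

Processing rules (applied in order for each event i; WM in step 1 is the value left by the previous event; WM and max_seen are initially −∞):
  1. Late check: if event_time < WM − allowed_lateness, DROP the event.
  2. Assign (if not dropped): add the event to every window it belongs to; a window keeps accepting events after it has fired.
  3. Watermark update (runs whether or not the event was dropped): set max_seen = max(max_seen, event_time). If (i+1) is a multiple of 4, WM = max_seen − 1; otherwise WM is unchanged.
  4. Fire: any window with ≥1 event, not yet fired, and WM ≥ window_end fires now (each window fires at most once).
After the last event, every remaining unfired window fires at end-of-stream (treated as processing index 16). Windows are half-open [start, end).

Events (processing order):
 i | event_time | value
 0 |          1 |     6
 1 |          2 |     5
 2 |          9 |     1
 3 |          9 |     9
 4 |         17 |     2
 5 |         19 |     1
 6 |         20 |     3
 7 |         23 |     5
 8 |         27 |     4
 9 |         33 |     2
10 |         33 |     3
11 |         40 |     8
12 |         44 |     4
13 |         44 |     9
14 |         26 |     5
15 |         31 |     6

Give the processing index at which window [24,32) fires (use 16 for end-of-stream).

i=0 t=1 v=6: → [0,8); WM=−∞
i=1 t=2 v=5: → [0,8); WM=−∞
i=2 t=9 v=1: → [8,16); WM=−∞
i=3 t=9 v=9: → [8,16); WM=8; [0,8) fires=6
i=4 t=17 v=2: → [16,24); WM=8
i=5 t=19 v=1: → [16,24); WM=8
i=6 t=20 v=3: → [16,24); WM=8
i=7 t=23 v=5: → [16,24); WM=22; [8,16) fires=9
i=8 t=27 v=4: → [24,32); WM=22
i=9 t=33 v=2: → [32,40); WM=22
i=10 t=33 v=3: → [32,40); WM=22
i=11 t=40 v=8: → [40,48); WM=39; [16,24) fires=5 [24,32) fires=4
i=12 t=44 v=4: → [40,48); WM=39
i=13 t=44 v=9: → [40,48); WM=39
i=14 t=26 v=5: DROP (t<39-1); WM=39
i=15 t=31 v=6: DROP (t<39-1); WM=43; [32,40) fires=3

11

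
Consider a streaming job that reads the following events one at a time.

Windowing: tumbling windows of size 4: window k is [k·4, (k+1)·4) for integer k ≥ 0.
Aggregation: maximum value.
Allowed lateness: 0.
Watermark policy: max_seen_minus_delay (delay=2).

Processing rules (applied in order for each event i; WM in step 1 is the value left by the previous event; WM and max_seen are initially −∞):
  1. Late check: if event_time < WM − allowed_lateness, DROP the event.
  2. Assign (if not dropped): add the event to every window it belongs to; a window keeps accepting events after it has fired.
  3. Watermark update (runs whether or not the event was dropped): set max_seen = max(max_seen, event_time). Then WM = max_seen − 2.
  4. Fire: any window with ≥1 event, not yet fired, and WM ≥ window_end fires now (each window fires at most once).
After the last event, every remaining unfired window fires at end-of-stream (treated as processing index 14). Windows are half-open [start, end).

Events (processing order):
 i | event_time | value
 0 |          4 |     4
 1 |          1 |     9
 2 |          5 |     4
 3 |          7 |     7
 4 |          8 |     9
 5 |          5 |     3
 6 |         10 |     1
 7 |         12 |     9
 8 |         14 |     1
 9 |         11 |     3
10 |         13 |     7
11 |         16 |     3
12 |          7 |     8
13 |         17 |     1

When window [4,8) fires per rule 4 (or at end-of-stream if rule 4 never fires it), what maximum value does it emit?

i=0 t=4 v=4: → [4,8); WM=2
i=1 t=1 v=9: DROP (t<2-0); WM=2
i=2 t=5 v=4: → [4,8); WM=3
i=3 t=7 v=7: → [4,8); WM=5
i=4 t=8 v=9: → [8,12); WM=6
i=5 t=5 v=3: DROP (t<6-0); WM=6
i=6 t=10 v=1: → [8,12); WM=8; [4,8) fires=7
i=7 t=12 v=9: → [12,16); WM=10
i=8 t=14 v=1: → [12,16); WM=12; [8,12) fires=9
i=9 t=11 v=3: DROP (t<12-0); WM=12
i=10 t=13 v=7: → [12,16); WM=12
i=11 t=16 v=3: → [16,20); WM=14
i=12 t=7 v=8: DROP (t<14-0); WM=14
i=13 t=17 v=1: → [16,20); WM=15

7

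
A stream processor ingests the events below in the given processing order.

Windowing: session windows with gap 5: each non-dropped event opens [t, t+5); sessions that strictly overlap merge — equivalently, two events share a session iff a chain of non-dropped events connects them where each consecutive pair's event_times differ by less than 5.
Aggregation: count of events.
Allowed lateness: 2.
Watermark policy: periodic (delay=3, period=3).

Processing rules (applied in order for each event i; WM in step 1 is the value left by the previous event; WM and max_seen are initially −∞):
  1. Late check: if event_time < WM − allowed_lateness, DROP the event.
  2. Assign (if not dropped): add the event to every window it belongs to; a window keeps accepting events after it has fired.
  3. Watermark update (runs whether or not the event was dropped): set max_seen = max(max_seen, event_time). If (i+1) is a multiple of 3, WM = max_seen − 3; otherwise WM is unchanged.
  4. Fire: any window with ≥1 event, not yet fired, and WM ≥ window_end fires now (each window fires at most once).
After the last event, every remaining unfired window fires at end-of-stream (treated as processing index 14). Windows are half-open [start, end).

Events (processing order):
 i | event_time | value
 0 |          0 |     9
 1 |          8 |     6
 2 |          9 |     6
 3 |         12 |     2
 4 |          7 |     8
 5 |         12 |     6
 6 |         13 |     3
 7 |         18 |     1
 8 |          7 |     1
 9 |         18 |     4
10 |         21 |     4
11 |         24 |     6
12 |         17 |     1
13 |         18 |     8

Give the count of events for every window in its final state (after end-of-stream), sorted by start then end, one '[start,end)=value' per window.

i=0 t=0 v=9: → [0,5); WM=−∞
i=1 t=8 v=6: → [8,13); WM=−∞
i=2 t=9 v=6: → [8,14); WM=6
i=3 t=12 v=2: → [8,17); WM=6
i=4 t=7 v=8: → [7,17); WM=6
i=5 t=12 v=6: → [7,17); WM=9
i=6 t=13 v=3: → [7,18); WM=9
i=7 t=18 v=1: → [18,23); WM=9
i=8 t=7 v=1: → [7,18); WM=15
i=9 t=18 v=4: → [18,23); WM=15
i=10 t=21 v=4: → [18,26); WM=15
i=11 t=24 v=6: → [18,29); WM=21
i=12 t=17 v=1: DROP (t<21-2); WM=21
i=13 t=18 v=8: DROP (t<21-2); WM=21

[0,5)=1 [7,18)=7 [18,29)=4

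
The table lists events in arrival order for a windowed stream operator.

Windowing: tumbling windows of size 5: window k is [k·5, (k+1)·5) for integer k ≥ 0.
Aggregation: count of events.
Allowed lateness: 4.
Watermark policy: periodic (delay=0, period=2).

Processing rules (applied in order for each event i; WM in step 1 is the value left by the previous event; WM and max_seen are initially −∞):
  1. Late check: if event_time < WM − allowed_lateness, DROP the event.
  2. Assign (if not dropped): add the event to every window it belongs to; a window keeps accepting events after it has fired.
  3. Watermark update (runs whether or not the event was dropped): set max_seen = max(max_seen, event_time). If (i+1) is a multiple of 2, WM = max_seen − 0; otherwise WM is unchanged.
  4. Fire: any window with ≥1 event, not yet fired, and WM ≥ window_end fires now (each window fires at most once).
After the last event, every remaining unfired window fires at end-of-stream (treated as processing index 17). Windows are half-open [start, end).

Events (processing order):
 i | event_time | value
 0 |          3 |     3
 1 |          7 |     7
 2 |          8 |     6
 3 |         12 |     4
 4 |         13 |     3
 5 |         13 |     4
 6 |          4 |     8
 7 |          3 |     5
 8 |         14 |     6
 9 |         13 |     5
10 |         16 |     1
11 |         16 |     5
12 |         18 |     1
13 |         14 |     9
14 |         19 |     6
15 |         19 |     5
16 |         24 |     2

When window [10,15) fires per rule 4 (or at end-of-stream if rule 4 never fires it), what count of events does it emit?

i=0 t=3 v=3: → [0,5); WM=−∞
i=1 t=7 v=7: → [5,10); WM=7; [0,5) fires=1
i=2 t=8 v=6: → [5,10); WM=7
i=3 t=12 v=4: → [10,15); WM=12; [5,10) fires=2
i=4 t=13 v=3: → [10,15); WM=12
i=5 t=13 v=4: → [10,15); WM=13
i=6 t=4 v=8: DROP (t<13-4); WM=13
i=7 t=3 v=5: DROP (t<13-4); WM=13
i=8 t=14 v=6: → [10,15); WM=13
i=9 t=13 v=5: → [10,15); WM=14
i=10 t=16 v=1: → [15,20); WM=14
i=11 t=16 v=5: → [15,20); WM=16; [10,15) fires=5
i=12 t=18 v=1: → [15,20); WM=16
i=13 t=14 v=9: → [10,15); WM=18
i=14 t=19 v=6: → [15,20); WM=18
i=15 t=19 v=5: → [15,20); WM=19
i=16 t=24 v=2: → [20,25); WM=19

5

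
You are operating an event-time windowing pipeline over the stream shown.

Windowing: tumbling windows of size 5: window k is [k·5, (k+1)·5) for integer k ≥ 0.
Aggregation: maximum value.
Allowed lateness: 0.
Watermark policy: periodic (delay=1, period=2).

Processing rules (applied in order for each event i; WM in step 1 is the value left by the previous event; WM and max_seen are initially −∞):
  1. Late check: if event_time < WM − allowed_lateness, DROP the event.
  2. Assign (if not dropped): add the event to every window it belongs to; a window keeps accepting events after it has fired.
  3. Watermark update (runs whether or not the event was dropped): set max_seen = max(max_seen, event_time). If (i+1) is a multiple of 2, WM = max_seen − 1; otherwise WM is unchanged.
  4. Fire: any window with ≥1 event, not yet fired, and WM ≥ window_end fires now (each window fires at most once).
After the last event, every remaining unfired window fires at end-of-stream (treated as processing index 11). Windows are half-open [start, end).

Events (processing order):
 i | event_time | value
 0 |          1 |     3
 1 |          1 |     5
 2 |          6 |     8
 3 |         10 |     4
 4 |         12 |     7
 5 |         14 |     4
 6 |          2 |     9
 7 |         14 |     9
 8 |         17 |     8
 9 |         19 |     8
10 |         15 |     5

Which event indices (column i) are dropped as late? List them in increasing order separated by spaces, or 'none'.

6 10

i=0 t=1 v=3: → [0,5); WM=−∞
i=1 t=1 v=5: → [0,5); WM=0
i=2 t=6 v=8: → [5,10); WM=0
i=3 t=10 v=4: → [10,15); WM=9; [0,5) fires=5
i=4 t=12 v=7: → [10,15); WM=9
i=5 t=14 v=4: → [10,15); WM=13; [5,10) fires=8
i=6 t=2 v=9: DROP (t<13-0); WM=13
i=7 t=14 v=9: → [10,15); WM=13
i=8 t=17 v=8: → [15,20); WM=13
i=9 t=19 v=8: → [15,20); WM=18; [10,15) fires=9
i=10 t=15 v=5: DROP (t<18-0); WM=18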